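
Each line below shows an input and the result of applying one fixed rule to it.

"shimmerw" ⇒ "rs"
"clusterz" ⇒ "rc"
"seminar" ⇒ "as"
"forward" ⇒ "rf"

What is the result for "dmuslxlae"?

ad

What's happening: swap the first and last characters, then keep only the last 2 characters.
"dmuslxlae" → "emuslxlad" → "ad".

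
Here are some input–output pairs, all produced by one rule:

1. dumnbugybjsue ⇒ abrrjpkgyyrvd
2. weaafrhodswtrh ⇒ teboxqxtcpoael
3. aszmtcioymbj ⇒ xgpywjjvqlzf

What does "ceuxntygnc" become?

zzbkrduvkq

Looking at the pairs, the operation is to take characters alternately from the front and the back (1st, last, 2nd, 2nd-last, ...), then shift every letter 3 places backward in the alphabet (wrapping around).
"ceuxntygnc" → "zzbkrduvkq".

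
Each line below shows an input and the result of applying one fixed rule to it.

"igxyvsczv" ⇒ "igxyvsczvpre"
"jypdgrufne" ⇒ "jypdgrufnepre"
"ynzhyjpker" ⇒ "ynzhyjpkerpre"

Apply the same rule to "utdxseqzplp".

utdxseqzplppre

Each output is the input with this applied: append "pre".
Doing the same to "utdxseqzplp": "utdxseqzplppre".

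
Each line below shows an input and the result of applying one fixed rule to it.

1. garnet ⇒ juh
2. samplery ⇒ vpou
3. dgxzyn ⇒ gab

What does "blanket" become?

Looking at the pairs, the operation is to shift every letter 3 places forward in the alphabet (wrapping around), then keep every other character starting from the first (positions 1st, 3rd, 5th, ...).
"blanket" → "eodqnhw" → "ednw".

ednw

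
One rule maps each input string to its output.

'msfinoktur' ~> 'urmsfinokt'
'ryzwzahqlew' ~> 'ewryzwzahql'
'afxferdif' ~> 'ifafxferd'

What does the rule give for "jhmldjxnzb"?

zbjhmldjxn

Rule — move the last 2 characters to the front (rotate right by 2).
So "jhmldjxnzb" becomes "zbjhmldjxn".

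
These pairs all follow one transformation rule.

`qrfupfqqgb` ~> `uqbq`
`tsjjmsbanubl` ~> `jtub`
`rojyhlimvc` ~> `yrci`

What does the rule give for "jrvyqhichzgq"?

The rule is to keep one character in every 3, starting at position 1 (positions 1st, 4th, 7th, ...), then swap each adjacent pair of characters (1↔2, 3↔4, ...).
Starting from "jrvyqhichzgq": after the first operation, "jyiz"; after the second, "yjzi".

yjzi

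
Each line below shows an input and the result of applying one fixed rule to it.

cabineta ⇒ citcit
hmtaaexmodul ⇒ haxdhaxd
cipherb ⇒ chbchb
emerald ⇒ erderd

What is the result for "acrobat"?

aotaot

The pattern: keep one character in every 3, starting at position 1 (positions 1st, 4th, 7th, ...), then write the whole string twice.
Starting from "acrobat": after the first operation, "aot"; after the second, "aotaot".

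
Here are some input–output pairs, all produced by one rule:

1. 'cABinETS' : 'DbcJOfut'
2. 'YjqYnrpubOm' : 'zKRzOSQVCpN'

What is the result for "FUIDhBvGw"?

gvjeIcWhX

The rule is to flip the case of every letter, then shift every letter 1 place forward in the alphabet (wrapping around).
For "FUIDhBvGw", step one produces "fuidHbVgW"; step two turns that into "gvjeIcWhX".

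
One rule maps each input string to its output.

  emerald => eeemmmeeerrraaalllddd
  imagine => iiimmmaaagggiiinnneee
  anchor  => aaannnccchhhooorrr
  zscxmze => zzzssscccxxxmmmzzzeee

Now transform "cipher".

The pattern: repeat every character 3 times.
For "cipher" the result is "ccciiippphhheeerrr".

ccciiippphhheeerrr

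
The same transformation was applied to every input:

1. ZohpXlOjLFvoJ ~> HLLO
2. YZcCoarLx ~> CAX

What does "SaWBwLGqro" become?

WLR

The transformation: keep one character in every 3, starting at position 3 (positions 3rd, 6th, 9th, ...), then convert every letter to uppercase.
So "SaWBwLGqro" becomes "WLR".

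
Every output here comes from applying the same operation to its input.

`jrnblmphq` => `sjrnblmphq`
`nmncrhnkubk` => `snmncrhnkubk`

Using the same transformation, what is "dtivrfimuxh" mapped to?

sdtivrfimuxh

Each output is the input with this applied: prepend "s".
Applying that to "dtivrfimuxh" gives "sdtivrfimuxh".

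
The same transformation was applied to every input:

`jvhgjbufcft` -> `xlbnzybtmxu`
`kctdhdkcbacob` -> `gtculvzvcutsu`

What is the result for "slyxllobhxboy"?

Each output is the input with this applied: move the last 2 characters to the front (rotate right by 2), then shift every letter 8 places backward in the alphabet (wrapping around).
"slyxllobhxboy" → "oyslyxllobhxb" → "gqkdqpddgtzpt".
(Check on "jvhgjbufcft": → "ftjvhgjbufc" → "xlbnzybtmxu" ✓)

gqkdqpddgtzpt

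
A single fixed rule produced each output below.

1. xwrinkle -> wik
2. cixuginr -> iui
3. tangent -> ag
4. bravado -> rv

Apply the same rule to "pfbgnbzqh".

The pattern: delete the last 2 characters, then keep every other character starting from the second (positions 2nd, 4th, 6th, ...).
For "pfbgnbzqh", step one produces "pfbgnbz"; step two turns that into "fgb".

fgb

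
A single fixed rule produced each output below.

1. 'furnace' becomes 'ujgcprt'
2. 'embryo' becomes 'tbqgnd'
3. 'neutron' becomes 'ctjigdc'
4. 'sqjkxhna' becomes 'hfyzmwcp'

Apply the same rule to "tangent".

The transformation: shift every letter 11 places backward in the alphabet (wrapping around).
"tangent" → "ipcvtci".

ipcvtci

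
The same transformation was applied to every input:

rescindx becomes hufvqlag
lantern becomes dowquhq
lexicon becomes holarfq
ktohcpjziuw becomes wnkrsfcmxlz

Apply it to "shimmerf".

In each case the input is transformed by: shift every letter 3 places forward in the alphabet (wrapping around), then swap each adjacent pair of characters (1↔2, 3↔4, ...).
Applying both steps to "shimmerf": "vklpphui", then "kvplhpiu".

kvplhpiu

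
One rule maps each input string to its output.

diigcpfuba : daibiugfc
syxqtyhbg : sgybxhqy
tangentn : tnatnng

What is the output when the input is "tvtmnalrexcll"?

Each output is the input with this applied: take characters alternately from the front and the back (1st, last, 2nd, 2nd-last, ...), then delete the last character.
Applying both steps to "tvtmnalrexcll": "tlvltcmxnearl", then "tlvltcmxnear".

tlvltcmxnear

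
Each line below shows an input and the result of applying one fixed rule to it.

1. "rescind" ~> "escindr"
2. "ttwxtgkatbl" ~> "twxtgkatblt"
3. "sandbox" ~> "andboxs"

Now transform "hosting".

ostingh

The pattern: move the first character to the end.
"hosting" → "ostingh".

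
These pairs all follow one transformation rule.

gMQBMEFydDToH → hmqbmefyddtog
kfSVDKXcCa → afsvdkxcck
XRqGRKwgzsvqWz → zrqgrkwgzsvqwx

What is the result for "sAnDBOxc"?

candboxs

In each case the input is transformed by: swap the first and last characters, then convert every letter to lowercase.
On "sAnDBOxc": the first step gives "cAnDBOxs", and the second then gives "candboxs".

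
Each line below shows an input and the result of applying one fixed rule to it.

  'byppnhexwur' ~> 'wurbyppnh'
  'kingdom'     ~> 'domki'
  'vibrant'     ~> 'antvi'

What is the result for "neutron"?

ronne

Rule — move the last 3 characters to the front (rotate right by 3), then delete the last 2 characters.
For "neutron", step one produces "ronneut"; step two turns that into "ronne".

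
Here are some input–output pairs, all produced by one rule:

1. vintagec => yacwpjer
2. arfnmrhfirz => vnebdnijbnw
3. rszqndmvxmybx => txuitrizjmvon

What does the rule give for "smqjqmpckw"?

sgylimfmio

The pattern: shift every letter 4 places backward in the alphabet (wrapping around), then reverse the string.
"smqjqmpckw" → "oimfmilygs" → "sgylimfmio".
(Check on "vintagec": → "rejpwcay" → "yacwpjer" ✓)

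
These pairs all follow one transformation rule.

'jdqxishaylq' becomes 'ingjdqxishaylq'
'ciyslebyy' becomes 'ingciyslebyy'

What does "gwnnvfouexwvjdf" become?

Rule — prepend "ing".
Applying that to "gwnnvfouexwvjdf" gives "inggwnnvfouexwvjdf".

inggwnnvfouexwvjdf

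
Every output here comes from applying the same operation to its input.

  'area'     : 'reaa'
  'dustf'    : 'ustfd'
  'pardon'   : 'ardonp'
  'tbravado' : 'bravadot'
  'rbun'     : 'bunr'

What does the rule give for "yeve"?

evey

The rule is to move the first character to the end.
Applying that to "yeve" gives "evey".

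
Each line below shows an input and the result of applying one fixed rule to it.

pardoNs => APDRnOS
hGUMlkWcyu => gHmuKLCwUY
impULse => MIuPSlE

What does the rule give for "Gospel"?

In each case the input is transformed by: flip the case of every letter, then swap each adjacent pair of characters (1↔2, 3↔4, ...).
"Gospel" → "gOSPEL" → "OgPSLE".

OgPSLE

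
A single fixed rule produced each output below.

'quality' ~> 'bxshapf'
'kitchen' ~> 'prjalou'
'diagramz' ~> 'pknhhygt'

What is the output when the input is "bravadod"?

yichkhkv

Rule — shift every letter 7 places forward in the alphabet (wrapping around), then swap each adjacent pair of characters (1↔2, 3↔4, ...).
Doing the same to "bravadod": "yichkhkv".
(Check on "kitchen": → "rpajolu" → "prjalou" ✓)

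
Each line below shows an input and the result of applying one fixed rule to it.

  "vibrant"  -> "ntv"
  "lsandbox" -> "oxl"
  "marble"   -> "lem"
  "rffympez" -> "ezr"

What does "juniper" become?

Each output is the input with this applied: move the first character to the end, then keep only the last 3 characters.
"juniper" → "uniperj" → "erj".
(Check on "marble": → "arblem" → "lem" ✓)

erj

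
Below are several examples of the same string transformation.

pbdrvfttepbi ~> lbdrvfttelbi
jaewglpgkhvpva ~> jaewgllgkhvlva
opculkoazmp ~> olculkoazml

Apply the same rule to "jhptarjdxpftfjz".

jhltarjdxlftfjz

Each output is the input with this applied: replace every "p" with "l".
Doing the same to "jhptarjdxpftfjz": "jhltarjdxlftfjz".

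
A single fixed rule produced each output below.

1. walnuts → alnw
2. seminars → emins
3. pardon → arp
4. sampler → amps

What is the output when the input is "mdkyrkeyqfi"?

What's happening: delete the last 3 characters, then move the first character to the end.
Working it through for "mdkyrkeyqfi": intermediate "mdkyrkey", final "dkyrkeym".

dkyrkeym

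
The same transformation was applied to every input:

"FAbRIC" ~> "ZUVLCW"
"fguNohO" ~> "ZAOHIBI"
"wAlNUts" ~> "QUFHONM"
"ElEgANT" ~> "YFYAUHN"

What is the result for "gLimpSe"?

The rule is to shift every letter 6 places backward in the alphabet (wrapping around), then convert every letter to uppercase.
Starting from "gLimpSe": after the first operation, "aFcgjMy"; after the second, "AFCGJMY".

AFCGJMY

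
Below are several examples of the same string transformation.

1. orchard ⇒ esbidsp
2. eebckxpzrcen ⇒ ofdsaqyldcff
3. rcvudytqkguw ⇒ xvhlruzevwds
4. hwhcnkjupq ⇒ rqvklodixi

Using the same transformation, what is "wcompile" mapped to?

The transformation: shift every letter 1 place forward in the alphabet (wrapping around), then reverse the string.
For "wcompile", step one produces "xdpnqjmf"; step two turns that into "fmjqnpdx".

fmjqnpdx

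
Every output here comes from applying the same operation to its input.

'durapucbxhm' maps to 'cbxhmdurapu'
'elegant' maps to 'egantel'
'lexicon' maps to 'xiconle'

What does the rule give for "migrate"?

The pattern: move the last 3 characters to the front (rotate right by 3), then move the last 2 characters to the front (rotate right by 2).
So "migrate" becomes "gratemi".
(Check on "lexicon": → "conlexi" → "xiconle" ✓)

gratemi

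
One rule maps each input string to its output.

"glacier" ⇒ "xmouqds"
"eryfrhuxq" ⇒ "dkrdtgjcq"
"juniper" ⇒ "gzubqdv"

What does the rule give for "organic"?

dsmzuoa

In each case the input is transformed by: move the first character to the end, then shift every letter 12 places forward in the alphabet (wrapping around).
Doing the same to "organic": "dsmzuoa".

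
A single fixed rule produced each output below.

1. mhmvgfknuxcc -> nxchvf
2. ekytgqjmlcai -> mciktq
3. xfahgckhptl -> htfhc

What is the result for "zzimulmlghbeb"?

lhezml

Each output is the input with this applied: keep every other character starting from the second (positions 2nd, 4th, 6th, ...), then move the first 3 characters to the end (rotate left by 3).
For "zzimulmlghbeb" the result is "lhezml".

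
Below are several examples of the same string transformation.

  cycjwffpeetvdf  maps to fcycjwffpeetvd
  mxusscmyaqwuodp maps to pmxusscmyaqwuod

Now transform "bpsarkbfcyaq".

qbpsarkbfcya

Looking at the pairs, the operation is to move the last character to the front.
So "bpsarkbfcyaq" becomes "qbpsarkbfcya".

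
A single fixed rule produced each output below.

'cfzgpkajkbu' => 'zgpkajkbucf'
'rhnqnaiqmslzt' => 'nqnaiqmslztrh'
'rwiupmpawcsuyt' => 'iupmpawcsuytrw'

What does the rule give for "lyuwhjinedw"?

uwhjinedwly

In each case the input is transformed by: move the first 2 characters to the end (rotate left by 2).
"lyuwhjinedw" → "uwhjinedwly".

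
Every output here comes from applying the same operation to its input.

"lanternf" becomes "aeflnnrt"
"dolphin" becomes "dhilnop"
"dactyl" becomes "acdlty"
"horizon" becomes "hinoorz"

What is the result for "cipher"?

The rule is to sort the characters into alphabetical order.
On "cipher" that produces "cehipr".

cehipr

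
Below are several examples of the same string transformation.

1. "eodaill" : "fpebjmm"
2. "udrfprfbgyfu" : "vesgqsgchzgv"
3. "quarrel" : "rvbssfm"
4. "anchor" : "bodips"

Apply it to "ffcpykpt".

The rule is to shift every letter 1 place forward in the alphabet (wrapping around).
So "ffcpykpt" becomes "ggdqzlqu".

ggdqzlqu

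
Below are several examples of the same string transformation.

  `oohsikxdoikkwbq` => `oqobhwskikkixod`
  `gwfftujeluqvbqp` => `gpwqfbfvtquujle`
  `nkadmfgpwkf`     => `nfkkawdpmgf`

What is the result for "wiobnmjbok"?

wkioobbjnm

The rule is to take characters alternately from the front and the back (1st, last, 2nd, 2nd-last, ...).
"wiobnmjbok" → "wkioobbjnm".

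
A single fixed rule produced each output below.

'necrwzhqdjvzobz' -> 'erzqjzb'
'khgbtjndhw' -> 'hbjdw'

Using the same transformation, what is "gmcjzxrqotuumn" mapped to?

The pattern: keep every other character starting from the second (positions 2nd, 4th, 6th, ...).
For "gmcjzxrqotuumn" the result is "mjxqtun".

mjxqtun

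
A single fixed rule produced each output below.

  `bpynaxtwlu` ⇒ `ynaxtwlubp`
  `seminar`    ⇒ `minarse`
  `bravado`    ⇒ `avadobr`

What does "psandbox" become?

andboxps

The rule is to move the first 2 characters to the end (rotate left by 2).
For "psandbox" the result is "andboxps".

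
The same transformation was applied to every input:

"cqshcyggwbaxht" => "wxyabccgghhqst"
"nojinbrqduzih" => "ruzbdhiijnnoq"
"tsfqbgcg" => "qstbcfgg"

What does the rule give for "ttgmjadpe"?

pttadegjm

Rule — sort the characters into alphabetical order, then move the last 3 characters to the front (rotate right by 3).
Starting from "ttgmjadpe": after the first operation, "adegjmptt"; after the second, "pttadegjm".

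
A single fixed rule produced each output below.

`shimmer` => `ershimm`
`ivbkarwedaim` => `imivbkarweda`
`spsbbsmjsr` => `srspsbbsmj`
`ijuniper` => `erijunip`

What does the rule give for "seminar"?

The transformation: move the last 2 characters to the front (rotate right by 2).
Applying that to "seminar" gives "arsemin".

arsemin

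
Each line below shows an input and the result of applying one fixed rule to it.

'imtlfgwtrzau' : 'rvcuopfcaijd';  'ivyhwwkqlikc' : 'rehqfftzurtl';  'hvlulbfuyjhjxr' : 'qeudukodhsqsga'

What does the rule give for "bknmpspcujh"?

ktwvybyldsq

The transformation: shift every letter 9 places forward in the alphabet (wrapping around).
So "bknmpspcujh" becomes "ktwvybyldsq".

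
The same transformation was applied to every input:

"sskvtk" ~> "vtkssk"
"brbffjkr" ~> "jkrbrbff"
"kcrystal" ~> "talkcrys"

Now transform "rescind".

indresc

Each output is the input with this applied: move the last 3 characters to the front (rotate right by 3).
For "rescind" the result is "indresc".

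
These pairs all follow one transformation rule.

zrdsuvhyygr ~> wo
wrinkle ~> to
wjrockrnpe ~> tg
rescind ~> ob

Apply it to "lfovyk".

Looking at the pairs, the operation is to shift every letter 3 places backward in the alphabet (wrapping around), then keep only the first 2 characters.
On "lfovyk": the first step gives "iclsvh", and the second then gives "ic".

ic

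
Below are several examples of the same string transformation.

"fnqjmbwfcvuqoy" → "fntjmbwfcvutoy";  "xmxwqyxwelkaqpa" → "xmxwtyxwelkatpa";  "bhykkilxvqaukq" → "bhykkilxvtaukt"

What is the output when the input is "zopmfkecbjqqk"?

The pattern: replace every "q" with "t".
Applying that to "zopmfkecbjqqk" gives "zopmfkecbjttk".

zopmfkecbjttk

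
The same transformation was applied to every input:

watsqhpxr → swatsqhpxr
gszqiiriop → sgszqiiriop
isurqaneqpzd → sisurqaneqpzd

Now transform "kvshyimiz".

skvshyimiz

The pattern: prepend "s".
On "kvshyimiz" that produces "skvshyimiz".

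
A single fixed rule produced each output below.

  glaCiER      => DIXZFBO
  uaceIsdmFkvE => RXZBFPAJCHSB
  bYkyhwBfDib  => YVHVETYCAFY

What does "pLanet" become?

Rule — shift every letter 3 places backward in the alphabet (wrapping around), then convert every letter to uppercase.
Working it through for "pLanet": intermediate "mIxkbq", final "MIXKBQ".

MIXKBQ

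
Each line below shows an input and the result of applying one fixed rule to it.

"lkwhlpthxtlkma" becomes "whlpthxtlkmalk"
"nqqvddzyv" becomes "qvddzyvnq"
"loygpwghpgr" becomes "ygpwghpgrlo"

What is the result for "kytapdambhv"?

tapdambhvky

Each output is the input with this applied: move the first 2 characters to the end (rotate left by 2).
On "kytapdambhv" that produces "tapdambhvky".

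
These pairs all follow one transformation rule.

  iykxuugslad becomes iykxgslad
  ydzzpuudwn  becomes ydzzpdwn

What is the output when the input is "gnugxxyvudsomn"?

The rule is to remove every "u".
So "gnugxxyvudsomn" becomes "gngxxyvdsomn".

gngxxyvdsomn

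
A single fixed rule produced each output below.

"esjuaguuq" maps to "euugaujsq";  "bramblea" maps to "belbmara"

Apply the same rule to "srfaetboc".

Each output is the input with this applied: reverse the string, then swap the first and last characters.
For "srfaetboc", step one produces "cobteafrs"; step two turns that into "sobteafrc".

sobteafrc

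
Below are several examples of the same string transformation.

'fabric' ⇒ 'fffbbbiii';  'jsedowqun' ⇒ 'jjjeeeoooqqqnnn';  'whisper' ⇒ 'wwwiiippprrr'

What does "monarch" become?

mmmnnnrrrhhh

What's happening: keep every other character starting from the first (positions 1st, 3rd, 5th, ...), then repeat every character 3 times.
Applying both steps to "monarch": "mnrh", then "mmmnnnrrrhhh".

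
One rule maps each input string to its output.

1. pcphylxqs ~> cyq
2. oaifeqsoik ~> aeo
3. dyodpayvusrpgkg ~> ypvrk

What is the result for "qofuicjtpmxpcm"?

Looking at the pairs, the operation is to keep one character in every 3, starting at position 2 (positions 2nd, 5th, 8th, ...).
For "qofuicjtpmxpcm" the result is "oitxm".

oitxm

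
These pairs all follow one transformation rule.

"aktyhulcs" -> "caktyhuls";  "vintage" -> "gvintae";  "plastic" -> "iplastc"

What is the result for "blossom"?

oblossm

Rule — move the last character to the front, then swap the first and last characters.
On "blossom" that produces "oblossm".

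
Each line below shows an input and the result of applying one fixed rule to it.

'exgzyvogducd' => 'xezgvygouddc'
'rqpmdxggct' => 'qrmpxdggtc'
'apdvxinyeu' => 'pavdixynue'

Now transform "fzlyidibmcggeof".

zfyldibicmggoef

The transformation: swap each adjacent pair of characters (1↔2, 3↔4, ...).
For "fzlyidibmcggeof" the result is "zfyldibicmggoef".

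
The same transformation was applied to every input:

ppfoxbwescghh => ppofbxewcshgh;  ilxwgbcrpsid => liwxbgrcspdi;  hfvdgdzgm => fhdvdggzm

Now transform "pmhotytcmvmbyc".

mpohytctvmbmcy

Rule — swap each adjacent pair of characters (1↔2, 3↔4, ...).
So "pmhotytcmvmbyc" becomes "mpohytctvmbmcy".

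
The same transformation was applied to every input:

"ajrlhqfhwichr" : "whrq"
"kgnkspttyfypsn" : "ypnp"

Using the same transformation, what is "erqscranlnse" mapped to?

The rule is to keep one character in every 3, starting at position 3 (positions 3rd, 6th, 9th, ...), then move the first 2 characters to the end (rotate left by 2).
Applying both steps to "erqscranlnse": "qrle", then "leqr".

leqr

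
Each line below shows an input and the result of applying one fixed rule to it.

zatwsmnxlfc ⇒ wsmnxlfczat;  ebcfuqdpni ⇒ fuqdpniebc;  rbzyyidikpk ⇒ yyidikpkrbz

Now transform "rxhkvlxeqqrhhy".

kvlxeqqrhhyrxh

Looking at the pairs, the operation is to move the first 3 characters to the end (rotate left by 3).
For "rxhkvlxeqqrhhy" the result is "kvlxeqqrhhyrxh".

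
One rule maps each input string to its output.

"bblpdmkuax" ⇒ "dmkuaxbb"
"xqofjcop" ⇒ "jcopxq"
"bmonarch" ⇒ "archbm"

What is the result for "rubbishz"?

ishzru

Looking at the pairs, the operation is to move the first 2 characters to the end (rotate left by 2), then delete the first 2 characters.
Applying both steps to "rubbishz": "bbishzru", then "ishzru".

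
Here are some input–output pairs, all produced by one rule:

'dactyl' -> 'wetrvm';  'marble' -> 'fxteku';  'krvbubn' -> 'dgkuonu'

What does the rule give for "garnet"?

Looking at the pairs, the operation is to take characters alternately from the front and the back (1st, last, 2nd, 2nd-last, ...), then shift every letter 7 places backward in the alphabet (wrapping around).
On "garnet" that produces "zmtxkg".

zmtxkg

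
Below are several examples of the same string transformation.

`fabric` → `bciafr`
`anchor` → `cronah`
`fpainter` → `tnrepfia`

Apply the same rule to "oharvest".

Rule — swap each adjacent pair of characters (1↔2, 3↔4, ...), then swap the front and back halves of the string.
"oharvest" → "horaevts" → "evtshora".
(Check on "fpainter": → "pfiatnre" → "tnrepfia" ✓)

evtshora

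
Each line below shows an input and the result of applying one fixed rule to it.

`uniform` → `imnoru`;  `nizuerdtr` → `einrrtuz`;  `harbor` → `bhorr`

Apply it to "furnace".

Looking at the pairs, the operation is to sort the characters into alphabetical order, then delete the first character.
For "furnace", step one produces "acefnru"; step two turns that into "cefnru".

cefnru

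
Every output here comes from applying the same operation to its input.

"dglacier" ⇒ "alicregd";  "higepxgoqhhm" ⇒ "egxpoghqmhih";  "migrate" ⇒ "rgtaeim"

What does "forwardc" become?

Rule — swap each adjacent pair of characters (1↔2, 3↔4, ...), then move the first 2 characters to the end (rotate left by 2).
"forwardc" → "wrracdof".

wrracdof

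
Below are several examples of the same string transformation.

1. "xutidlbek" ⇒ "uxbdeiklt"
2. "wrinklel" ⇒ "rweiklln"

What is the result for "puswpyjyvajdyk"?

In each case the input is transformed by: sort the characters into alphabetical order, then move the last 2 characters to the front (rotate right by 2).
On "puswpyjyvajdyk": the first step gives "adjjkppsuvwyyy", and the second then gives "yyadjjkppsuvwy".

yyadjjkppsuvwy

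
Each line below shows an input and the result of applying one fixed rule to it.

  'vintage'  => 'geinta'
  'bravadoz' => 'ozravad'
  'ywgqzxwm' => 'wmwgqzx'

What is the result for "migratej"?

ejigrat

The pattern: delete the first character, then move the last 2 characters to the front (rotate right by 2).
"migratej" → "ejigrat".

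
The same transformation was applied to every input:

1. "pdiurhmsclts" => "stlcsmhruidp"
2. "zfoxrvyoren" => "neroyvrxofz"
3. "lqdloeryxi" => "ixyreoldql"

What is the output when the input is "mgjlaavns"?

What's happening: reverse the string.
On "mgjlaavns" that produces "snvaaljgm".

snvaaljgm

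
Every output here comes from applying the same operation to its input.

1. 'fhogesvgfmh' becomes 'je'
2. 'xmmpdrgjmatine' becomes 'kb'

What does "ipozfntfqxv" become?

us

The pattern: shift every letter 3 places backward in the alphabet (wrapping around), then keep only the last 2 characters.
"ipozfntfqxv" → "fmlwckqcnus" → "us".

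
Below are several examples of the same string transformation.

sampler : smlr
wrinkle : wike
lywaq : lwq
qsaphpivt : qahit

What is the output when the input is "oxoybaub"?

oobu

What's happening: keep every other character starting from the first (positions 1st, 3rd, 5th, ...).
Applying that to "oxoybaub" gives "oobu".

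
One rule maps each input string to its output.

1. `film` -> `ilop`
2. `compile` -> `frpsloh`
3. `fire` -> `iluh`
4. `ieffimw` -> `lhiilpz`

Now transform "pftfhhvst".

siwikkyvw

What's happening: shift every letter 3 places forward in the alphabet (wrapping around).
Applying that to "pftfhhvst" gives "siwikkyvw".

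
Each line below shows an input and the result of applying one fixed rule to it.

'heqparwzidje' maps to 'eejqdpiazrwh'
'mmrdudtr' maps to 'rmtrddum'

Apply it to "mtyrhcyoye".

The transformation: take characters alternately from the front and the back (1st, last, 2nd, 2nd-last, ...), then move the first character to the end.
Starting from "mtyrhcyoye": after the first operation, "metyyoryhc"; after the second, "etyyoryhcm".
(Check on "heqparwzidje": → "heejqdpiazrw" → "eejqdpiazrwh" ✓)

etyyoryhcm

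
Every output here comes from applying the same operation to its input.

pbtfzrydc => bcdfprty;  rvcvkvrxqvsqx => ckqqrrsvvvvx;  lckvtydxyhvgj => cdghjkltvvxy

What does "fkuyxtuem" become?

efkmtuux

Rule — sort the characters into alphabetical order, then delete the last character.
"fkuyxtuem" → "efkmtuuxy" → "efkmtuux".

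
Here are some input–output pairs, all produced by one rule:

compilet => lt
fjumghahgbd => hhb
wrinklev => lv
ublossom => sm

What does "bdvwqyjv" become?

Looking at the pairs, the operation is to keep every other character starting from the second (positions 2nd, 4th, 6th, ...), then delete the first 2 characters.
"bdvwqyjv" → "dwyv" → "yv".

yv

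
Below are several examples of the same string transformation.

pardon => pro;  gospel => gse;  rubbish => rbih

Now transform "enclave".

ecae

What's happening: keep every other character starting from the first (positions 1st, 3rd, 5th, ...).
Applying that to "enclave" gives "ecae".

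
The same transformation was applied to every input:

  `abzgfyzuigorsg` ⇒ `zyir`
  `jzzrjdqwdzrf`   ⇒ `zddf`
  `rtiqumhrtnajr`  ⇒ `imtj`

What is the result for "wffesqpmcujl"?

fqcl

In each case the input is transformed by: keep one character in every 3, starting at position 3 (positions 3rd, 6th, 9th, ...).
On "wffesqpmcujl" that produces "fqcl".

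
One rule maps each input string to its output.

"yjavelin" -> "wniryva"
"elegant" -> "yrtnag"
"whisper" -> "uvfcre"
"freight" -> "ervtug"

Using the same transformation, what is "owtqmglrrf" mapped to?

What's happening: delete the first character, then shift every letter 13 places forward in the alphabet (wrapping around) — i.e. ROT13.
"owtqmglrrf" → "wtqmglrrf" → "jgdztyees".

jgdztyees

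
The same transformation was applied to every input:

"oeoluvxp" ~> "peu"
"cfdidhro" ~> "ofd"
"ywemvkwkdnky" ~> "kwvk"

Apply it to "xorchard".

The transformation: keep one character in every 3, starting at position 2 (positions 2nd, 5th, 8th, ...), then move the last character to the front.
For "xorchard", step one produces "ohd"; step two turns that into "doh".

doh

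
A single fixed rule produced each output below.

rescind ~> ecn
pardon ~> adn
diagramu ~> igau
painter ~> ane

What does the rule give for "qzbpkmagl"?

Each output is the input with this applied: keep every other character starting from the second (positions 2nd, 4th, 6th, ...).
Doing the same to "qzbpkmagl": "zpmg".

zpmg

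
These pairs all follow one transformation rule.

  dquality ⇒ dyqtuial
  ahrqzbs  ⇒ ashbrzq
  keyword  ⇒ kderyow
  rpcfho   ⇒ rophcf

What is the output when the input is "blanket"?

Looking at the pairs, the operation is to take characters alternately from the front and the back (1st, last, 2nd, 2nd-last, ...).
Doing the same to "blanket": "btleakn".

btleakn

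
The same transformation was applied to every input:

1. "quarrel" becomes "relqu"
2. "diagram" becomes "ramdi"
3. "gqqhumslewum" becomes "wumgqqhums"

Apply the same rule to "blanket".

ketbl

Rule — move the last 3 characters to the front (rotate right by 3), then delete the last 2 characters.
Applying both steps to "blanket": "ketblan", then "ketbl".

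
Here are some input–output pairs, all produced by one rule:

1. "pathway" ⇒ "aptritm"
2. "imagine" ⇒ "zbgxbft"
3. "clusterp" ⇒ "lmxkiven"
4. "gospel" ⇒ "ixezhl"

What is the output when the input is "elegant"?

ztgmxex

Rule — shift every letter 7 places backward in the alphabet (wrapping around), then move the first 3 characters to the end (rotate left by 3).
Working it through for "elegant": intermediate "xexztgm", final "ztgmxex".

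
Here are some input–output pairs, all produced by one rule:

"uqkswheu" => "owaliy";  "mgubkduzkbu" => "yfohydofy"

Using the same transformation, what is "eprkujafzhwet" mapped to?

voynejdlaix

The pattern: delete the first 2 characters, then shift every letter 4 places forward in the alphabet (wrapping around).
Starting from "eprkujafzhwet": after the first operation, "rkujafzhwet"; after the second, "voynejdlaix".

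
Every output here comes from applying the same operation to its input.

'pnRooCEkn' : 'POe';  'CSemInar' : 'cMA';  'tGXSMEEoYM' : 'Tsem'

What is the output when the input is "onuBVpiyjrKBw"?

The transformation: keep one character in every 3, starting at position 1 (positions 1st, 4th, 7th, ...), then flip the case of every letter.
On "onuBVpiyjrKBw": the first step gives "oBirw", and the second then gives "ObIRW".

ObIRW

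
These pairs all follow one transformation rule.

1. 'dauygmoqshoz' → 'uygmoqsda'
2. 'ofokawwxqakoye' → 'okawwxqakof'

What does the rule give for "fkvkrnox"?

vkrfk

Rule — delete the last 3 characters, then move the first 2 characters to the end (rotate left by 2).
So "fkvkrnox" becomes "vkrfk".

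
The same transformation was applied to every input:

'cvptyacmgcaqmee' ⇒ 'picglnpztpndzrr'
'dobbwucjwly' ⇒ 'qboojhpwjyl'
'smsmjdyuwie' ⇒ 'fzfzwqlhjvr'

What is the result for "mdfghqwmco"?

The rule is to shift every letter 13 places forward in the alphabet (wrapping around) — i.e. ROT13.
Applying that to "mdfghqwmco" gives "zqstudjzpb".

zqstudjzpb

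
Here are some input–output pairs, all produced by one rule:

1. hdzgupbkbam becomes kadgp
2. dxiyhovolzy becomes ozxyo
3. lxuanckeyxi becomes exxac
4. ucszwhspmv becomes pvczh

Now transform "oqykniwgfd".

gdqki

Rule — keep every other character starting from the second (positions 2nd, 4th, 6th, ...), then move the first 3 characters to the end (rotate left by 3).
For "oqykniwgfd", step one produces "qkigd"; step two turns that into "gdqki".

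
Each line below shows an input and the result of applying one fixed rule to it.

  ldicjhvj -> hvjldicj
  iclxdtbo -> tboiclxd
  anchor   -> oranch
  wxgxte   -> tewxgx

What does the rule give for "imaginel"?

Looking at the pairs, the operation is to swap the front and back halves of the string, then move the first character to the end.
For "imaginel", step one produces "inelimag"; step two turns that into "nelimagi".

nelimagi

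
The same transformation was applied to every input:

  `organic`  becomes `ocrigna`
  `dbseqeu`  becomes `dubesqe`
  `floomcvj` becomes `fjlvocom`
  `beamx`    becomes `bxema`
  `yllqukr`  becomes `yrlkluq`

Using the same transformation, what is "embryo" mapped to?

Looking at the pairs, the operation is to take characters alternately from the front and the back (1st, last, 2nd, 2nd-last, ...).
Doing the same to "embryo": "eomybr".

eomybr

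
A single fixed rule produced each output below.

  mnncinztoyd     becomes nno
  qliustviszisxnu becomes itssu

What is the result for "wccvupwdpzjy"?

cppy

The pattern: keep one character in every 3, starting at position 3 (positions 3rd, 6th, 9th, ...).
Doing the same to "wccvupwdpzjy": "cppy".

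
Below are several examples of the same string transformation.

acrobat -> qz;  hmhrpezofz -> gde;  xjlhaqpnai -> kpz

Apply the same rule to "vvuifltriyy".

tkh

The pattern: keep one character in every 3, starting at position 3 (positions 3rd, 6th, 9th, ...), then shift every letter 1 place backward in the alphabet (wrapping around).
Working it through for "vvuifltriyy": intermediate "uli", final "tkh".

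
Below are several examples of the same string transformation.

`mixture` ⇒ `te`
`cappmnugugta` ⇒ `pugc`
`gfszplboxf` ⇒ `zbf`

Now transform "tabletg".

lg

The pattern: move the first 2 characters to the end (rotate left by 2), then keep one character in every 3, starting at position 2 (positions 2nd, 5th, 8th, ...).
Applying both steps to "tabletg": "bletgta", then "lg".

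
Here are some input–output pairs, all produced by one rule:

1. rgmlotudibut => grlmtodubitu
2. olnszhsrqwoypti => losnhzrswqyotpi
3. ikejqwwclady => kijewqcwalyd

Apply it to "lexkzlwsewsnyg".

The pattern: swap each adjacent pair of characters (1↔2, 3↔4, ...).
For "lexkzlwsewsnyg" the result is "elkxlzswwensgy".

elkxlzswwensgy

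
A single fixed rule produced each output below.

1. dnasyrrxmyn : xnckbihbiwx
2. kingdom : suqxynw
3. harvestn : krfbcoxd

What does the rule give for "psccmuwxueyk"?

czmmewhgoeui

In each case the input is transformed by: shift every letter 10 places forward in the alphabet (wrapping around), then swap each adjacent pair of characters (1↔2, 3↔4, ...).
So "psccmuwxueyk" becomes "czmmewhgoeui".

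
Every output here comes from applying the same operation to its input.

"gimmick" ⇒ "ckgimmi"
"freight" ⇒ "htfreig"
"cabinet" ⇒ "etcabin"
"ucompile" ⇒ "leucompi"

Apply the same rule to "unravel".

The transformation: move the last 2 characters to the front (rotate right by 2).
On "unravel" that produces "elunrav".

elunrav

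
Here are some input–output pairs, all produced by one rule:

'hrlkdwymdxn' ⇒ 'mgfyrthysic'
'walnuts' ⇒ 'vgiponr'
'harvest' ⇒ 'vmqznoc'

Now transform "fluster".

gpnozma

Each output is the input with this applied: shift every letter 5 places backward in the alphabet (wrapping around), then move the first character to the end.
Working it through for "fluster": intermediate "agpnozm", final "gpnozma".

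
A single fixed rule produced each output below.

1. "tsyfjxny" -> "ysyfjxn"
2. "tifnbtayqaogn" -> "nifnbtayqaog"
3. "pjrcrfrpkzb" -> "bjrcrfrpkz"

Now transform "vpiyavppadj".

In each case the input is transformed by: delete the first character, then move the last character to the front.
For "vpiyavppadj", step one produces "piyavppadj"; step two turns that into "jpiyavppad".

jpiyavppad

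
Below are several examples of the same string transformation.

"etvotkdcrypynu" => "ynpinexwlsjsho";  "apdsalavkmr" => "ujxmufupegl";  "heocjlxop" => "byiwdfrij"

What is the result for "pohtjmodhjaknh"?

jibndgixbduehb

Each output is the input with this applied: shift every letter 6 places backward in the alphabet (wrapping around).
So "pohtjmodhjaknh" becomes "jibndgixbduehb".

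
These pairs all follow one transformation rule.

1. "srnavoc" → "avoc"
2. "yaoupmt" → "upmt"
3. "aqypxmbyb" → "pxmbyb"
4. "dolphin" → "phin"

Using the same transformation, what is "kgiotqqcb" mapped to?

otqqcb

The rule is to delete the first 3 characters.
On "kgiotqqcb" that produces "otqqcb".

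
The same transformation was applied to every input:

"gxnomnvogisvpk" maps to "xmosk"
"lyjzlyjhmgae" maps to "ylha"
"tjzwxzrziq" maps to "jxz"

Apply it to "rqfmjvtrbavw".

Rule — keep one character in every 3, starting at position 2 (positions 2nd, 5th, 8th, ...).
Applying that to "rqfmjvtrbavw" gives "qjrv".

qjrv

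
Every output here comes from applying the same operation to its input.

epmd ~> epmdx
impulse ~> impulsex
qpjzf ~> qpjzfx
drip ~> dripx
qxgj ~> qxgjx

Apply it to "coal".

The rule is to append "x".
For "coal" the result is "coalx".

coalx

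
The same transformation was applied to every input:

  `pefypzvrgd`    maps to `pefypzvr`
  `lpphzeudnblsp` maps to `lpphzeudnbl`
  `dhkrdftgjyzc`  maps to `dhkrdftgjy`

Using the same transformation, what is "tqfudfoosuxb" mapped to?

What's happening: delete the last 2 characters.
For "tqfudfoosuxb" the result is "tqfudfoosu".

tqfudfoosu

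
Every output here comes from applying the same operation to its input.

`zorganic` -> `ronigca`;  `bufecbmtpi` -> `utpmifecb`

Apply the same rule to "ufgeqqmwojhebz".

zwqqomjhgfeeb

In each case the input is transformed by: delete the first character, then sort the characters into reverse alphabetical order.
On "ufgeqqmwojhebz": the first step gives "fgeqqmwojhebz", and the second then gives "zwqqomjhgfeeb".
(Check on "zorganic": → "organic" → "ronigca" ✓)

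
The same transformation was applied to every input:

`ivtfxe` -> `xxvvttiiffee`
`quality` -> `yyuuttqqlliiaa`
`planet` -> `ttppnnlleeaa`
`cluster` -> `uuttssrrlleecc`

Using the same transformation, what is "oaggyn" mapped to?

The rule is to double every character, then sort the characters into reverse alphabetical order.
On "oaggyn": the first step gives "ooaaggggyynn", and the second then gives "yyoonnggggaa".

yyoonnggggaa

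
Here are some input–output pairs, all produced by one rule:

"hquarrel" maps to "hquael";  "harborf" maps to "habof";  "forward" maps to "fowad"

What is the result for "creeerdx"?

The rule is to remove every "r".
"creeerdx" → "ceeedx".

ceeedx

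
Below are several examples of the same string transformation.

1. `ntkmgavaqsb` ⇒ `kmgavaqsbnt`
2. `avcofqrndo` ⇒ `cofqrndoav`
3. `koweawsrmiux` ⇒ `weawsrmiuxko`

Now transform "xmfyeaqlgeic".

The transformation: move the first 2 characters to the end (rotate left by 2).
So "xmfyeaqlgeic" becomes "fyeaqlgeicxm".

fyeaqlgeicxm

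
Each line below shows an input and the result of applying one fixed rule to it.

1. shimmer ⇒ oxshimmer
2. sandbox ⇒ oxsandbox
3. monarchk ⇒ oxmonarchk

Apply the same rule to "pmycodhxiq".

oxpmycodhxiq

Looking at the pairs, the operation is to prepend "ox".
On "pmycodhxiq" that produces "oxpmycodhxiq".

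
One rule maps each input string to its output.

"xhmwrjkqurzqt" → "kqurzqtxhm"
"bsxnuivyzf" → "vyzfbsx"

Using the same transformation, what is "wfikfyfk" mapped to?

fkwfi

The transformation: move the first 3 characters to the end (rotate left by 3), then delete the first 3 characters.
Starting from "wfikfyfk": after the first operation, "kfyfkwfi"; after the second, "fkwfi".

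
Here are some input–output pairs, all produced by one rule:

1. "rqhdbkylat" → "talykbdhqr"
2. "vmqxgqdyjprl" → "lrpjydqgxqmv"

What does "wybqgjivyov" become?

What's happening: reverse the string.
On "wybqgjivyov" that produces "voyvijgqbyw".

voyvijgqbyw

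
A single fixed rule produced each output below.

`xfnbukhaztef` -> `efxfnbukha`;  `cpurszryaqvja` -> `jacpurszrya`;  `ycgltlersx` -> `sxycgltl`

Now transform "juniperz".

What's happening: move the last 2 characters to the front (rotate right by 2), then delete the last 2 characters.
On "juniperz": the first step gives "rzjunipe", and the second then gives "rzjuni".

rzjuni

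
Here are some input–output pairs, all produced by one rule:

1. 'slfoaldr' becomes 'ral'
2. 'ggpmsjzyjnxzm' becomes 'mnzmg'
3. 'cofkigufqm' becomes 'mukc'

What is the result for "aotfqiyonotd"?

dnit

The transformation: reverse the string, then keep one character in every 3, starting at position 1 (positions 1st, 4th, 7th, ...).
So "aotfqiyonotd" becomes "dnit".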